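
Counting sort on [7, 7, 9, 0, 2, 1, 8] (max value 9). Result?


Count array: [1, 1, 1, 0, 0, 0, 0, 2, 1, 1]
Reconstruct: [0, 1, 2, 7, 7, 8, 9]


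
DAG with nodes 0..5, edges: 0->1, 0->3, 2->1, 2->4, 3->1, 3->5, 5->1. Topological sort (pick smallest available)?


Kahn's algorithm, process smallest node first
Order: [0, 2, 3, 4, 5, 1]


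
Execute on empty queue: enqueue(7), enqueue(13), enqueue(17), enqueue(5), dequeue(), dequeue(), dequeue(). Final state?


enqueue(7) -> [7]
enqueue(13) -> [7, 13]
enqueue(17) -> [7, 13, 17]
enqueue(5) -> [7, 13, 17, 5]
dequeue() returns 7 -> [13, 17, 5]
dequeue() returns 13 -> [17, 5]
dequeue() returns 17 -> [5]
Final queue (front to back): [5]


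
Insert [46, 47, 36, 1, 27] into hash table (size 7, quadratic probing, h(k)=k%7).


Insertions: 46->slot 4; 47->slot 5; 36->slot 1; 1->slot 2; 27->slot 6
Table: [None, 36, 1, None, 46, 47, 27]


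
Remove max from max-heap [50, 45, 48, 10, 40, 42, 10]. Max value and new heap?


Max = 50
Replace root with last, heapify down
Resulting heap: [48, 45, 42, 10, 40, 10]


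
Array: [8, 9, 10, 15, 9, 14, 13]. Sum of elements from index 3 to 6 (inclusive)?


Prefix sums: [0, 8, 17, 27, 42, 51, 65, 78]
Sum[3..6] = prefix[7] - prefix[3] = 78 - 27 = 51


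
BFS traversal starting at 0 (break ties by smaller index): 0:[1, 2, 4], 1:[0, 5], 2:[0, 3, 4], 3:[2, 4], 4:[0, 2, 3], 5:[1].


BFS queue: start with [0]
Visit order: [0, 1, 2, 4, 5, 3]


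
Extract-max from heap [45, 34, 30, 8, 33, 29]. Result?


Max = 45
Replace root with last, heapify down
Resulting heap: [34, 33, 30, 8, 29]


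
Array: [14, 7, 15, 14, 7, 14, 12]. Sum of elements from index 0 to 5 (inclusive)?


Prefix sums: [0, 14, 21, 36, 50, 57, 71, 83]
Sum[0..5] = prefix[6] - prefix[0] = 71 - 0 = 71


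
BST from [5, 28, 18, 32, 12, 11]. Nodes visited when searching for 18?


BST root = 5
Search for 18: compare at each node
Path: [5, 28, 18]


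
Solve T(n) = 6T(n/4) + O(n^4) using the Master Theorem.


a=6, b=4, c=4. log_4(6)=1.292 < c=4. Case 3: O(n^c) = O(n^4)
Complexity: O(n^4)


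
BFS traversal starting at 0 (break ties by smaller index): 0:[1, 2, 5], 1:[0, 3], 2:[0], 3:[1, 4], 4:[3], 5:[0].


BFS queue: start with [0]
Visit order: [0, 1, 2, 5, 3, 4]


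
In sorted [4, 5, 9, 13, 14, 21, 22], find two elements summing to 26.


Two pointers: lo=0, hi=6
Found pair: (4, 22) summing to 26


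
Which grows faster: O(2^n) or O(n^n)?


exponential grows slower than n^n
O(2^n) is asymptotically smaller; O(n^n) grows faster


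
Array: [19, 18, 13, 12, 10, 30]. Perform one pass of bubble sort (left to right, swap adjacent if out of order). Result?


After one pass: [18, 13, 12, 10, 19, 30]


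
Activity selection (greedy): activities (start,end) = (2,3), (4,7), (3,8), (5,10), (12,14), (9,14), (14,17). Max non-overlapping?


Greedy: pick earliest-ending, then skip overlaps.
Selected (4 activities): [(2, 3), (4, 7), (12, 14), (14, 17)]


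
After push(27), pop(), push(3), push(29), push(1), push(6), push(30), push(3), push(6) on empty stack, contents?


push(27) -> [27]
pop() returns 27 -> []
push(3) -> [3]
push(29) -> [3, 29]
push(1) -> [3, 29, 1]
push(6) -> [3, 29, 1, 6]
push(30) -> [3, 29, 1, 6, 30]
push(3) -> [3, 29, 1, 6, 30, 3]
push(6) -> [3, 29, 1, 6, 30, 3, 6]
Final stack (bottom to top): [3, 29, 1, 6, 30, 3, 6]


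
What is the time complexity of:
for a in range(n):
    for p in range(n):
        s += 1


Per nesting level: O(n) * O(n) = O(n^2)
Complexity: O(n^2)


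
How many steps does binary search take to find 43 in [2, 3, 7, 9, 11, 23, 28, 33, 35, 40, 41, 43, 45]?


Search for 43:
[0,12] mid=6 arr[6]=28
[7,12] mid=9 arr[9]=40
[10,12] mid=11 arr[11]=43
Total: 3 comparisons


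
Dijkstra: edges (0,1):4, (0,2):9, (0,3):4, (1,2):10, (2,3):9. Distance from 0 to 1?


Dijkstra from 0:
Distances: {0: 0, 1: 4, 2: 9, 3: 4}
Shortest distance to 1 = 4, path = [0, 1]


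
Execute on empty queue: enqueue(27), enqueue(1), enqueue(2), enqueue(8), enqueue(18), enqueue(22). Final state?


enqueue(27) -> [27]
enqueue(1) -> [27, 1]
enqueue(2) -> [27, 1, 2]
enqueue(8) -> [27, 1, 2, 8]
enqueue(18) -> [27, 1, 2, 8, 18]
enqueue(22) -> [27, 1, 2, 8, 18, 22]
Final queue (front to back): [27, 1, 2, 8, 18, 22]


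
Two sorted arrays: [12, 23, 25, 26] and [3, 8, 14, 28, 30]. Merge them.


Compare heads, take smaller each step.
Merged: [3, 8, 12, 14, 23, 25, 26, 28, 30]


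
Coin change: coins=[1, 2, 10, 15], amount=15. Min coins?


dp[0]=0; dp[i]=1+min(dp[i-c] for c in coins)
...dp[10]=1, dp[11]=2, dp[12]=2, dp[13]=3, dp[14]=3, dp[15]=1
Minimum coins for 15 = 1


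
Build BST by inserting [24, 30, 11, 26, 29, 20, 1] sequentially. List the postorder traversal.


Root = 24; build tree by BST insertion.
Postorder traversal: [1, 20, 11, 29, 26, 30, 24]


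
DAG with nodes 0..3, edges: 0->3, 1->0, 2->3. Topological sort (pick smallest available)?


Kahn's algorithm, process smallest node first
Order: [1, 0, 2, 3]


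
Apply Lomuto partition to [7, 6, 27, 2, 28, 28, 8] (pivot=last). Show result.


Elements <= 8 go left of pivot.
Result: [7, 6, 2, 8, 28, 28, 27], pivot at index 3


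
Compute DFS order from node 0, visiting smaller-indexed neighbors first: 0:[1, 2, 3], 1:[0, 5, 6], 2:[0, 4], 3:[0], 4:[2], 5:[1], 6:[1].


DFS stack-based: start with [0]
Visit order: [0, 1, 5, 6, 2, 4, 3]


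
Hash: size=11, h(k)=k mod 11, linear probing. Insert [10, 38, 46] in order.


Insertions: 10->slot 10; 38->slot 5; 46->slot 2
Table: [None, None, 46, None, None, 38, None, None, None, None, 10]


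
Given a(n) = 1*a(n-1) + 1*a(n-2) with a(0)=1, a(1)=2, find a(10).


Build bottom-up:
...a(8)=55, a(9)=89, a(10)=1*89+1*55=144


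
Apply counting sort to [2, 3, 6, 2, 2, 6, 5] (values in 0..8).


Count array: [0, 0, 3, 1, 0, 1, 2, 0, 0]
Reconstruct: [2, 2, 2, 3, 5, 6, 6]


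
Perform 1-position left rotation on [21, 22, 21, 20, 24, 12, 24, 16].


Left rotate by 1: [22, 21, 20, 24, 12, 24, 16, 21]


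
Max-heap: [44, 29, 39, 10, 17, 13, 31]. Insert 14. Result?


Append 14: [44, 29, 39, 10, 17, 13, 31, 14]
Bubble up: swap idx 7(14) with idx 3(10)
Result: [44, 29, 39, 14, 17, 13, 31, 10]


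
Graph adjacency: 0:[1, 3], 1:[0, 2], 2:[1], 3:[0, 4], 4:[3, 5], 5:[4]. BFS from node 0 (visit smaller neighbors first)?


BFS queue: start with [0]
Visit order: [0, 1, 3, 2, 4, 5]


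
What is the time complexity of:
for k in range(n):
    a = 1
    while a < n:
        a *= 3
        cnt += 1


Per nesting level: O(n) * O(log n) = O(n log n)
Complexity: O(n log n)


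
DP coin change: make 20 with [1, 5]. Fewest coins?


dp[0]=0; dp[i]=1+min(dp[i-c] for c in coins)
...dp[15]=3, dp[16]=4, dp[17]=5, dp[18]=6, dp[19]=7, dp[20]=4
Minimum coins for 20 = 4


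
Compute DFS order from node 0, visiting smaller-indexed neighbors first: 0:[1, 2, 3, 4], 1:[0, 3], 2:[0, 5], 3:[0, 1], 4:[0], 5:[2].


DFS stack-based: start with [0]
Visit order: [0, 1, 3, 2, 5, 4]


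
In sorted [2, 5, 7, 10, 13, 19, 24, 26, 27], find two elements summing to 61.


Two pointers: lo=0, hi=8
No pair sums to 61


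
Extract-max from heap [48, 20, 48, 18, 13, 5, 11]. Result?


Max = 48
Replace root with last, heapify down
Resulting heap: [48, 20, 11, 18, 13, 5]


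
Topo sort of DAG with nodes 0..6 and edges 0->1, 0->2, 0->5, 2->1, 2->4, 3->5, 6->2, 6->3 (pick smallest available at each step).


Kahn's algorithm, process smallest node first
Order: [0, 6, 2, 1, 3, 4, 5]


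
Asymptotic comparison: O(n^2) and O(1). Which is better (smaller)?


constant grows slower than quadratic
O(1) is asymptotically smaller; O(n^2) grows faster


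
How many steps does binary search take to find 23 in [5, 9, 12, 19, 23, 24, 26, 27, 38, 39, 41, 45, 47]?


Search for 23:
[0,12] mid=6 arr[6]=26
[0,5] mid=2 arr[2]=12
[3,5] mid=4 arr[4]=23
Total: 3 comparisons


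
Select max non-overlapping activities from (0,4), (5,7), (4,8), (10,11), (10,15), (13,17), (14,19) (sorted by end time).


Greedy: pick earliest-ending, then skip overlaps.
Selected (4 activities): [(0, 4), (5, 7), (10, 11), (13, 17)]


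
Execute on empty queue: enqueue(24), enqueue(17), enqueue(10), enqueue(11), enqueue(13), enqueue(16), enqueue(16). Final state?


enqueue(24) -> [24]
enqueue(17) -> [24, 17]
enqueue(10) -> [24, 17, 10]
enqueue(11) -> [24, 17, 10, 11]
enqueue(13) -> [24, 17, 10, 11, 13]
enqueue(16) -> [24, 17, 10, 11, 13, 16]
enqueue(16) -> [24, 17, 10, 11, 13, 16, 16]
Final queue (front to back): [24, 17, 10, 11, 13, 16, 16]


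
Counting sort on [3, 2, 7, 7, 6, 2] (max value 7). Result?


Count array: [0, 0, 2, 1, 0, 0, 1, 2]
Reconstruct: [2, 2, 3, 6, 7, 7]


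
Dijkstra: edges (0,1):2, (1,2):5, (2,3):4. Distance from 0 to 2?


Dijkstra from 0:
Distances: {0: 0, 1: 2, 2: 7, 3: 11}
Shortest distance to 2 = 7, path = [0, 1, 2]


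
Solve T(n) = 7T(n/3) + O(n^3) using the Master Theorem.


a=7, b=3, c=3. log_3(7)=1.771 < c=3. Case 3: O(n^c) = O(n^3)
Complexity: O(n^3)


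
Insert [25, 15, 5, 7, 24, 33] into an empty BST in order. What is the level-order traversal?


Root = 25; build tree by BST insertion.
Level-Order traversal: [25, 15, 33, 5, 24, 7]


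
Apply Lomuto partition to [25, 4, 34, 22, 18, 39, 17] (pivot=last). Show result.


Elements <= 17 go left of pivot.
Result: [4, 17, 34, 22, 18, 39, 25], pivot at index 1


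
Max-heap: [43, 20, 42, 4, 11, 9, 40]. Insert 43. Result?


Append 43: [43, 20, 42, 4, 11, 9, 40, 43]
Bubble up: swap idx 7(43) with idx 3(4); swap idx 3(43) with idx 1(20)
Result: [43, 43, 42, 20, 11, 9, 40, 4]


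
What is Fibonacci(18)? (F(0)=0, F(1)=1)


F(n)=F(n-1)+F(n-2)
...F(16)=987, F(17)=1597, F(18)=2584


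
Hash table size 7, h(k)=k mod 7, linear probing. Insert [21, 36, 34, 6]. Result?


Insertions: 21->slot 0; 36->slot 1; 34->slot 6; 6->slot 2
Table: [21, 36, 6, None, None, None, 34]


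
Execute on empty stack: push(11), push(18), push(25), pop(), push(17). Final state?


push(11) -> [11]
push(18) -> [11, 18]
push(25) -> [11, 18, 25]
pop() returns 25 -> [11, 18]
push(17) -> [11, 18, 17]
Final stack (bottom to top): [11, 18, 17]


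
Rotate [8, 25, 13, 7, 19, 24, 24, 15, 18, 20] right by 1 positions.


Right rotate by 1: [20, 8, 25, 13, 7, 19, 24, 24, 15, 18]


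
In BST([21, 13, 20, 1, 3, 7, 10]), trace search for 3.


BST root = 21
Search for 3: compare at each node
Path: [21, 13, 1, 3]


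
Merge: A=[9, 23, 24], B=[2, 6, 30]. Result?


Compare heads, take smaller each step.
Merged: [2, 6, 9, 23, 24, 30]


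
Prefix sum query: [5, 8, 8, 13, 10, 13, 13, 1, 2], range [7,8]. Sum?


Prefix sums: [0, 5, 13, 21, 34, 44, 57, 70, 71, 73]
Sum[7..8] = prefix[9] - prefix[7] = 73 - 70 = 3


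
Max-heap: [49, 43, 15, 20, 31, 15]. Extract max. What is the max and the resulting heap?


Max = 49
Replace root with last, heapify down
Resulting heap: [43, 31, 15, 20, 15]


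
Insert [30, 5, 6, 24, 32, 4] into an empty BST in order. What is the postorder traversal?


Root = 30; build tree by BST insertion.
Postorder traversal: [4, 24, 6, 5, 32, 30]


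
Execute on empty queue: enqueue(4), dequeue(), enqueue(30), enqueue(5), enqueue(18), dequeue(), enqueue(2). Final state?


enqueue(4) -> [4]
dequeue() returns 4 -> []
enqueue(30) -> [30]
enqueue(5) -> [30, 5]
enqueue(18) -> [30, 5, 18]
dequeue() returns 30 -> [5, 18]
enqueue(2) -> [5, 18, 2]
Final queue (front to back): [5, 18, 2]


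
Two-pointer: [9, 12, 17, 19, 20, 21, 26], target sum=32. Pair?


Two pointers: lo=0, hi=6
Found pair: (12, 20) summing to 32


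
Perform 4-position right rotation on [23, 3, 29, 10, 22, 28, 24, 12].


Right rotate by 4: [22, 28, 24, 12, 23, 3, 29, 10]


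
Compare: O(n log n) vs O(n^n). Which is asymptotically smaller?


linearithmic grows slower than n^n
O(n log n) is asymptotically smaller; O(n^n) grows faster


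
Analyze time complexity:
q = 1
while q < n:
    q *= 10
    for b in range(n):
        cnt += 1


Per nesting level: O(log n) * O(n) = O(n log n)
Complexity: O(n log n)


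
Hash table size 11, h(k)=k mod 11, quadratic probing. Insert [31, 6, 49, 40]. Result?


Insertions: 31->slot 9; 6->slot 6; 49->slot 5; 40->slot 7
Table: [None, None, None, None, None, 49, 6, 40, None, 31, None]


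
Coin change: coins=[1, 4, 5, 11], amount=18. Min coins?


dp[0]=0; dp[i]=1+min(dp[i-c] for c in coins)
...dp[13]=3, dp[14]=3, dp[15]=2, dp[16]=2, dp[17]=3, dp[18]=4
Minimum coins for 18 = 4


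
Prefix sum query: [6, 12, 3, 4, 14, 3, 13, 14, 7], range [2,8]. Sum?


Prefix sums: [0, 6, 18, 21, 25, 39, 42, 55, 69, 76]
Sum[2..8] = prefix[9] - prefix[2] = 76 - 18 = 58


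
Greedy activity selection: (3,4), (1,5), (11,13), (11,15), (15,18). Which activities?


Greedy: pick earliest-ending, then skip overlaps.
Selected (3 activities): [(3, 4), (11, 13), (15, 18)]


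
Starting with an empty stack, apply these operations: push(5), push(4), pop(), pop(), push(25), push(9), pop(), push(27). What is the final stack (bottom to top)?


push(5) -> [5]
push(4) -> [5, 4]
pop() returns 4 -> [5]
pop() returns 5 -> []
push(25) -> [25]
push(9) -> [25, 9]
pop() returns 9 -> [25]
push(27) -> [25, 27]
Final stack (bottom to top): [25, 27]


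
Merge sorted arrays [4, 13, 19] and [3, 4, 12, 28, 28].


Compare heads, take smaller each step.
Merged: [3, 4, 4, 12, 13, 19, 28, 28]


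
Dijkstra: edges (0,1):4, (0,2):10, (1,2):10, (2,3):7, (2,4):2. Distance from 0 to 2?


Dijkstra from 0:
Distances: {0: 0, 1: 4, 2: 10, 3: 17, 4: 12}
Shortest distance to 2 = 10, path = [0, 2]


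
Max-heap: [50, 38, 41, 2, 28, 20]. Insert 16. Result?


Append 16: [50, 38, 41, 2, 28, 20, 16]
Bubble up: no swaps needed
Result: [50, 38, 41, 2, 28, 20, 16]


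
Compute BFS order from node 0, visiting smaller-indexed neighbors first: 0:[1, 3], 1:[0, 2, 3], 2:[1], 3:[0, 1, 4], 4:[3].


BFS queue: start with [0]
Visit order: [0, 1, 3, 2, 4]


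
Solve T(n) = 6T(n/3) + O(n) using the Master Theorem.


a=6, b=3, c=1. log_3(6)=1.631 > c=1. Case 1: O(n^log_b(a)) = O(n^1.631)
Complexity: O(n^1.631)


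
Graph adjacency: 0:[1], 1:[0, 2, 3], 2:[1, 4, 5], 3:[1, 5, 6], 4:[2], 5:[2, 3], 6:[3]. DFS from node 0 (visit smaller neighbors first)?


DFS stack-based: start with [0]
Visit order: [0, 1, 2, 4, 5, 3, 6]


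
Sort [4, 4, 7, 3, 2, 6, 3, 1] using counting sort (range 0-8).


Count array: [0, 1, 1, 2, 2, 0, 1, 1, 0]
Reconstruct: [1, 2, 3, 3, 4, 4, 6, 7]


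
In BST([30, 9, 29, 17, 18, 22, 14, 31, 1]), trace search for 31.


BST root = 30
Search for 31: compare at each node
Path: [30, 31]


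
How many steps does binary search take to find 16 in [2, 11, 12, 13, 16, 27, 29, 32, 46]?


Search for 16:
[0,8] mid=4 arr[4]=16
Total: 1 comparisons


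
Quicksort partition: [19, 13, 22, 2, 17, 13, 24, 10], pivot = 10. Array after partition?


Elements <= 10 go left of pivot.
Result: [2, 10, 22, 19, 17, 13, 24, 13], pivot at index 1


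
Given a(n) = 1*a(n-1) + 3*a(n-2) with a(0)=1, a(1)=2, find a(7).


Build bottom-up:
...a(5)=59, a(6)=137, a(7)=1*137+3*59=314


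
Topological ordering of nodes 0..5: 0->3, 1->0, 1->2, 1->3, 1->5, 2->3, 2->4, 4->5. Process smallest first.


Kahn's algorithm, process smallest node first
Order: [1, 0, 2, 3, 4, 5]


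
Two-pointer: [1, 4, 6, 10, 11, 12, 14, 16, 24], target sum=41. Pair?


Two pointers: lo=0, hi=8
No pair sums to 41


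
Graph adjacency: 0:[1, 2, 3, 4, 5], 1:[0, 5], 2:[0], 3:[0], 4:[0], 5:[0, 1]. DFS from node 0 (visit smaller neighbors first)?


DFS stack-based: start with [0]
Visit order: [0, 1, 5, 2, 3, 4]


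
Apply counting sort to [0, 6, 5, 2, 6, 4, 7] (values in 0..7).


Count array: [1, 0, 1, 0, 1, 1, 2, 1]
Reconstruct: [0, 2, 4, 5, 6, 6, 7]


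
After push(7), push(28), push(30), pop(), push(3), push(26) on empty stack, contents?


push(7) -> [7]
push(28) -> [7, 28]
push(30) -> [7, 28, 30]
pop() returns 30 -> [7, 28]
push(3) -> [7, 28, 3]
push(26) -> [7, 28, 3, 26]
Final stack (bottom to top): [7, 28, 3, 26]


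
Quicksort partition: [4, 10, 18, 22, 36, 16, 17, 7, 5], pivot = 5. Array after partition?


Elements <= 5 go left of pivot.
Result: [4, 5, 18, 22, 36, 16, 17, 7, 10], pivot at index 1


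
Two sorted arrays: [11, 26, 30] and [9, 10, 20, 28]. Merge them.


Compare heads, take smaller each step.
Merged: [9, 10, 11, 20, 26, 28, 30]


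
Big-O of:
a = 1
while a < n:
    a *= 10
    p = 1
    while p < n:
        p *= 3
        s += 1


Per nesting level: O(log n) * O(log n) = O((log n)^2)
Complexity: O((log n)^2)


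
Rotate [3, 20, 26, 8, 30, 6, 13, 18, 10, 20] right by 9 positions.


Right rotate by 9: [20, 26, 8, 30, 6, 13, 18, 10, 20, 3]


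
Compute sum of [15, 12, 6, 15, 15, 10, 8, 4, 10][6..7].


Prefix sums: [0, 15, 27, 33, 48, 63, 73, 81, 85, 95]
Sum[6..7] = prefix[8] - prefix[6] = 85 - 73 = 12


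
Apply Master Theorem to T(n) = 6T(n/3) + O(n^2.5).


a=6, b=3, c=2.5. log_3(6)=1.631 < c=2.5. Case 3: O(n^c) = O(n^2.500)
Complexity: O(n^2.500)


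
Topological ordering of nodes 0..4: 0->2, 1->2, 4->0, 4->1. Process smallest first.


Kahn's algorithm, process smallest node first
Order: [3, 4, 0, 1, 2]


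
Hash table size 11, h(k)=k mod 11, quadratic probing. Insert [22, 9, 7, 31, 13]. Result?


Insertions: 22->slot 0; 9->slot 9; 7->slot 7; 31->slot 10; 13->slot 2
Table: [22, None, 13, None, None, None, None, 7, None, 9, 31]


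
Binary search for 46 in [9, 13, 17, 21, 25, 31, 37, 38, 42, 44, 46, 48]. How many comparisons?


Search for 46:
[0,11] mid=5 arr[5]=31
[6,11] mid=8 arr[8]=42
[9,11] mid=10 arr[10]=46
Total: 3 comparisons


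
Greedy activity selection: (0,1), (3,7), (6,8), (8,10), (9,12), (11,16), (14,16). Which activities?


Greedy: pick earliest-ending, then skip overlaps.
Selected (4 activities): [(0, 1), (3, 7), (8, 10), (11, 16)]


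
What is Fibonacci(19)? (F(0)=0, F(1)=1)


F(n)=F(n-1)+F(n-2)
...F(17)=1597, F(18)=2584, F(19)=4181


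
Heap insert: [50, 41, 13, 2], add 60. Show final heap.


Append 60: [50, 41, 13, 2, 60]
Bubble up: swap idx 4(60) with idx 1(41); swap idx 1(60) with idx 0(50)
Result: [60, 50, 13, 2, 41]


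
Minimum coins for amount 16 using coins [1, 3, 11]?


dp[0]=0; dp[i]=1+min(dp[i-c] for c in coins)
...dp[11]=1, dp[12]=2, dp[13]=3, dp[14]=2, dp[15]=3, dp[16]=4
Minimum coins for 16 = 4


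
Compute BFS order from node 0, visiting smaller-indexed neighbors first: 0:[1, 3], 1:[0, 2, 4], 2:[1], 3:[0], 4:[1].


BFS queue: start with [0]
Visit order: [0, 1, 3, 2, 4]


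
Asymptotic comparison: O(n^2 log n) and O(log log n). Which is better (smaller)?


double-logarithmic grows slower than n^2 log n
O(log log n) is asymptotically smaller; O(n^2 log n) grows faster


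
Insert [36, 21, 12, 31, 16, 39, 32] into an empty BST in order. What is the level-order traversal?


Root = 36; build tree by BST insertion.
Level-Order traversal: [36, 21, 39, 12, 31, 16, 32]


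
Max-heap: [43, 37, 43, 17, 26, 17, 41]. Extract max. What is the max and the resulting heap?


Max = 43
Replace root with last, heapify down
Resulting heap: [43, 37, 41, 17, 26, 17]


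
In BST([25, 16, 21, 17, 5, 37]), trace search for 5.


BST root = 25
Search for 5: compare at each node
Path: [25, 16, 5]


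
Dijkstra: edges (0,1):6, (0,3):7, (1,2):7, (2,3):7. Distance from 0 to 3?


Dijkstra from 0:
Distances: {0: 0, 1: 6, 2: 13, 3: 7}
Shortest distance to 3 = 7, path = [0, 3]


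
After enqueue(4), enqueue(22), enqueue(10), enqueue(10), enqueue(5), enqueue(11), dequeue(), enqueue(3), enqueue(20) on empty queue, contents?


enqueue(4) -> [4]
enqueue(22) -> [4, 22]
enqueue(10) -> [4, 22, 10]
enqueue(10) -> [4, 22, 10, 10]
enqueue(5) -> [4, 22, 10, 10, 5]
enqueue(11) -> [4, 22, 10, 10, 5, 11]
dequeue() returns 4 -> [22, 10, 10, 5, 11]
enqueue(3) -> [22, 10, 10, 5, 11, 3]
enqueue(20) -> [22, 10, 10, 5, 11, 3, 20]
Final queue (front to back): [22, 10, 10, 5, 11, 3, 20]


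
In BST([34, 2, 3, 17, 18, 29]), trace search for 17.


BST root = 34
Search for 17: compare at each node
Path: [34, 2, 3, 17]


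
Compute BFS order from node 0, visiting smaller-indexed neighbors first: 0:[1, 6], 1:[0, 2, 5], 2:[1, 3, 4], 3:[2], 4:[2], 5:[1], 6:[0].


BFS queue: start with [0]
Visit order: [0, 1, 6, 2, 5, 3, 4]


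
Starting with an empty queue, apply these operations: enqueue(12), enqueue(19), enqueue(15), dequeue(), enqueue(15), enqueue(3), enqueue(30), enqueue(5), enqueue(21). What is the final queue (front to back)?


enqueue(12) -> [12]
enqueue(19) -> [12, 19]
enqueue(15) -> [12, 19, 15]
dequeue() returns 12 -> [19, 15]
enqueue(15) -> [19, 15, 15]
enqueue(3) -> [19, 15, 15, 3]
enqueue(30) -> [19, 15, 15, 3, 30]
enqueue(5) -> [19, 15, 15, 3, 30, 5]
enqueue(21) -> [19, 15, 15, 3, 30, 5, 21]
Final queue (front to back): [19, 15, 15, 3, 30, 5, 21]


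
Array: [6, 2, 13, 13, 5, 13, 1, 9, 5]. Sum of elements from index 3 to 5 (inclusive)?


Prefix sums: [0, 6, 8, 21, 34, 39, 52, 53, 62, 67]
Sum[3..5] = prefix[6] - prefix[3] = 52 - 21 = 31


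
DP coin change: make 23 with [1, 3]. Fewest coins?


dp[0]=0; dp[i]=1+min(dp[i-c] for c in coins)
...dp[18]=6, dp[19]=7, dp[20]=8, dp[21]=7, dp[22]=8, dp[23]=9
Minimum coins for 23 = 9


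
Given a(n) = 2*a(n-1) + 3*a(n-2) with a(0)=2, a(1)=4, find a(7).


Build bottom-up:
...a(5)=364, a(6)=1094, a(7)=2*1094+3*364=3280


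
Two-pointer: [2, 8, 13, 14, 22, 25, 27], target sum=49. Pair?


Two pointers: lo=0, hi=6
Found pair: (22, 27) summing to 49


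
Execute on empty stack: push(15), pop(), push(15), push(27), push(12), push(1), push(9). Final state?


push(15) -> [15]
pop() returns 15 -> []
push(15) -> [15]
push(27) -> [15, 27]
push(12) -> [15, 27, 12]
push(1) -> [15, 27, 12, 1]
push(9) -> [15, 27, 12, 1, 9]
Final stack (bottom to top): [15, 27, 12, 1, 9]


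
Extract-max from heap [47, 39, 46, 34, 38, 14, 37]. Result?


Max = 47
Replace root with last, heapify down
Resulting heap: [46, 39, 37, 34, 38, 14]


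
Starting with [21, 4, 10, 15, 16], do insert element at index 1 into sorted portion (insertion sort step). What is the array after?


After one pass: [4, 21, 10, 15, 16]


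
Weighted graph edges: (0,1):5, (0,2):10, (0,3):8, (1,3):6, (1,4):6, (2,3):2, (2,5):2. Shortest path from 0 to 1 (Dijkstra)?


Dijkstra from 0:
Distances: {0: 0, 1: 5, 2: 10, 3: 8, 4: 11, 5: 12}
Shortest distance to 1 = 5, path = [0, 1]


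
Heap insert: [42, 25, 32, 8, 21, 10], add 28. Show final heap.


Append 28: [42, 25, 32, 8, 21, 10, 28]
Bubble up: no swaps needed
Result: [42, 25, 32, 8, 21, 10, 28]


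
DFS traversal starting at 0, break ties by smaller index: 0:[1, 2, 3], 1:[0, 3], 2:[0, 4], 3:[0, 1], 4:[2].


DFS stack-based: start with [0]
Visit order: [0, 1, 3, 2, 4]


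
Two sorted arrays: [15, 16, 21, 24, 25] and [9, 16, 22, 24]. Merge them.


Compare heads, take smaller each step.
Merged: [9, 15, 16, 16, 21, 22, 24, 24, 25]


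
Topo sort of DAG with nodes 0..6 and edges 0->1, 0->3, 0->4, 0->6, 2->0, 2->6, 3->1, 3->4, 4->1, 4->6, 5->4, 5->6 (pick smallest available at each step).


Kahn's algorithm, process smallest node first
Order: [2, 0, 3, 5, 4, 1, 6]


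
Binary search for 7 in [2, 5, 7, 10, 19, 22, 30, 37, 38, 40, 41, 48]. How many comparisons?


Search for 7:
[0,11] mid=5 arr[5]=22
[0,4] mid=2 arr[2]=7
Total: 2 comparisons


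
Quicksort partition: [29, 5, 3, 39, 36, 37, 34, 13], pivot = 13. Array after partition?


Elements <= 13 go left of pivot.
Result: [5, 3, 13, 39, 36, 37, 34, 29], pivot at index 2


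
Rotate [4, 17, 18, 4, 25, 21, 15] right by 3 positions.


Right rotate by 3: [25, 21, 15, 4, 17, 18, 4]


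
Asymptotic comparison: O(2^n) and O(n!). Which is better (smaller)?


exponential grows slower than factorial
O(2^n) is asymptotically smaller; O(n!) grows faster


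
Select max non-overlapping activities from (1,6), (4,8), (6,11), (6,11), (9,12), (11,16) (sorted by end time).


Greedy: pick earliest-ending, then skip overlaps.
Selected (3 activities): [(1, 6), (6, 11), (11, 16)]


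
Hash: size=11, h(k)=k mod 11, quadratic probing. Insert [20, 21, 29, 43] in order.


Insertions: 20->slot 9; 21->slot 10; 29->slot 7; 43->slot 0
Table: [43, None, None, None, None, None, None, 29, None, 20, 21]


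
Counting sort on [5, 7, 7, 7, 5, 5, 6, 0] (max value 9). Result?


Count array: [1, 0, 0, 0, 0, 3, 1, 3, 0, 0]
Reconstruct: [0, 5, 5, 5, 6, 7, 7, 7]


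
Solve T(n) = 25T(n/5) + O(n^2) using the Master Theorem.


a=25, b=5, c=2. log_5(25)=2 = c=2. Case 2: O(n^c log n) = O(n^2 log n)
Complexity: O(n^2 log n)


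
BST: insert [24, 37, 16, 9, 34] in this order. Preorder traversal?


Root = 24; build tree by BST insertion.
Preorder traversal: [24, 16, 9, 37, 34]


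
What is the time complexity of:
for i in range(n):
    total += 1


Per nesting level: O(n) = O(n)
Complexity: O(n)


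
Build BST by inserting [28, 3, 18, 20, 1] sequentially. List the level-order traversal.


Root = 28; build tree by BST insertion.
Level-Order traversal: [28, 3, 1, 18, 20]


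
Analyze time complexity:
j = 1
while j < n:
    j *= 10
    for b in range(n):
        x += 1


Per nesting level: O(log n) * O(n) = O(n log n)
Complexity: O(n log n)


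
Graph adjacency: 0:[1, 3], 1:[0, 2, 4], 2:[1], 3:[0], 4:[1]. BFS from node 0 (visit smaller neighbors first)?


BFS queue: start with [0]
Visit order: [0, 1, 3, 2, 4]


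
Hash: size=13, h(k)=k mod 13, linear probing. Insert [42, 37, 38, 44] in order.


Insertions: 42->slot 3; 37->slot 11; 38->slot 12; 44->slot 5
Table: [None, None, None, 42, None, 44, None, None, None, None, None, 37, 38]


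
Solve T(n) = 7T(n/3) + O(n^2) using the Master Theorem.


a=7, b=3, c=2. log_3(7)=1.771 < c=2. Case 3: O(n^c) = O(n^2)
Complexity: O(n^2)


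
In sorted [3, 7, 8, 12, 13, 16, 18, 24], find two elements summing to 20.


Two pointers: lo=0, hi=7
Found pair: (7, 13) summing to 20


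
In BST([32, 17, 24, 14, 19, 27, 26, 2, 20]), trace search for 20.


BST root = 32
Search for 20: compare at each node
Path: [32, 17, 24, 19, 20]


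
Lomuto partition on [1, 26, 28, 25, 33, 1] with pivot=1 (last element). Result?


Elements <= 1 go left of pivot.
Result: [1, 1, 28, 25, 33, 26], pivot at index 1


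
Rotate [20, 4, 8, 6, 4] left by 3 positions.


Left rotate by 3: [6, 4, 20, 4, 8]


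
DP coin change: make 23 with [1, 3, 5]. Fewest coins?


dp[0]=0; dp[i]=1+min(dp[i-c] for c in coins)
...dp[18]=4, dp[19]=5, dp[20]=4, dp[21]=5, dp[22]=6, dp[23]=5
Minimum coins for 23 = 5


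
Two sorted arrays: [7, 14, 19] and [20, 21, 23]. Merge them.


Compare heads, take smaller each step.
Merged: [7, 14, 19, 20, 21, 23]


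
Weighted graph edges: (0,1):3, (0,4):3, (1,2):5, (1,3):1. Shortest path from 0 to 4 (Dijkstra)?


Dijkstra from 0:
Distances: {0: 0, 1: 3, 2: 8, 3: 4, 4: 3}
Shortest distance to 4 = 3, path = [0, 4]


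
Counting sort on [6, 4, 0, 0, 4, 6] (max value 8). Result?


Count array: [2, 0, 0, 0, 2, 0, 2, 0, 0]
Reconstruct: [0, 0, 4, 4, 6, 6]


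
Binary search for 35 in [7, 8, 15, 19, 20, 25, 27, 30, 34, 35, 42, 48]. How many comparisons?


Search for 35:
[0,11] mid=5 arr[5]=25
[6,11] mid=8 arr[8]=34
[9,11] mid=10 arr[10]=42
[9,9] mid=9 arr[9]=35
Total: 4 comparisons


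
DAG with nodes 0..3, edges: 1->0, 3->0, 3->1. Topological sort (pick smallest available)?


Kahn's algorithm, process smallest node first
Order: [2, 3, 1, 0]


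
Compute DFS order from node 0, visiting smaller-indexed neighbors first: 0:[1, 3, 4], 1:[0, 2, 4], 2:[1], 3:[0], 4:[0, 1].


DFS stack-based: start with [0]
Visit order: [0, 1, 2, 4, 3]


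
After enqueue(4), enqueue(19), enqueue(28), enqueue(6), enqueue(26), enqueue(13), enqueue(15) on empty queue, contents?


enqueue(4) -> [4]
enqueue(19) -> [4, 19]
enqueue(28) -> [4, 19, 28]
enqueue(6) -> [4, 19, 28, 6]
enqueue(26) -> [4, 19, 28, 6, 26]
enqueue(13) -> [4, 19, 28, 6, 26, 13]
enqueue(15) -> [4, 19, 28, 6, 26, 13, 15]
Final queue (front to back): [4, 19, 28, 6, 26, 13, 15]


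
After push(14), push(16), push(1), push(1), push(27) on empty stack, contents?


push(14) -> [14]
push(16) -> [14, 16]
push(1) -> [14, 16, 1]
push(1) -> [14, 16, 1, 1]
push(27) -> [14, 16, 1, 1, 27]
Final stack (bottom to top): [14, 16, 1, 1, 27]


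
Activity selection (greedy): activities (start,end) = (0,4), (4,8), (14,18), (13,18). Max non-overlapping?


Greedy: pick earliest-ending, then skip overlaps.
Selected (3 activities): [(0, 4), (4, 8), (14, 18)]


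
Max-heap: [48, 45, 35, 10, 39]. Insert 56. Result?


Append 56: [48, 45, 35, 10, 39, 56]
Bubble up: swap idx 5(56) with idx 2(35); swap idx 2(56) with idx 0(48)
Result: [56, 45, 48, 10, 39, 35]


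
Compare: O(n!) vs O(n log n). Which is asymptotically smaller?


linearithmic grows slower than factorial
O(n log n) is asymptotically smaller; O(n!) grows faster


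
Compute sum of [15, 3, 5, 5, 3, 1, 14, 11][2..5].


Prefix sums: [0, 15, 18, 23, 28, 31, 32, 46, 57]
Sum[2..5] = prefix[6] - prefix[2] = 32 - 18 = 14


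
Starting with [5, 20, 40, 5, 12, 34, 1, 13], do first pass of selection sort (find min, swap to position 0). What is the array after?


After one pass: [1, 20, 40, 5, 12, 34, 5, 13]


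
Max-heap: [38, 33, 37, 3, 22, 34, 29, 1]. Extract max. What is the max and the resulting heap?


Max = 38
Replace root with last, heapify down
Resulting heap: [37, 33, 34, 3, 22, 1, 29]


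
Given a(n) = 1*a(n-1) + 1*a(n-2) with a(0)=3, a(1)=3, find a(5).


Build bottom-up:
...a(3)=9, a(4)=15, a(5)=1*15+1*9=24


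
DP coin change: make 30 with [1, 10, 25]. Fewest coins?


dp[0]=0; dp[i]=1+min(dp[i-c] for c in coins)
...dp[25]=1, dp[26]=2, dp[27]=3, dp[28]=4, dp[29]=5, dp[30]=3
Minimum coins for 30 = 3


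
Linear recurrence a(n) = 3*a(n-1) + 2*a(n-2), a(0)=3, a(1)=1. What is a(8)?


Build bottom-up:
...a(6)=1329, a(7)=4733, a(8)=3*4733+2*1329=16857


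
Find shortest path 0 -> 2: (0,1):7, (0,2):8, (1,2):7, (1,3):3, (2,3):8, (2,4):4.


Dijkstra from 0:
Distances: {0: 0, 1: 7, 2: 8, 3: 10, 4: 12}
Shortest distance to 2 = 8, path = [0, 2]


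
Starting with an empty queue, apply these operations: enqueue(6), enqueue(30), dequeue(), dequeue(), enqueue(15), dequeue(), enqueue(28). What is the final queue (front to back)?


enqueue(6) -> [6]
enqueue(30) -> [6, 30]
dequeue() returns 6 -> [30]
dequeue() returns 30 -> []
enqueue(15) -> [15]
dequeue() returns 15 -> []
enqueue(28) -> [28]
Final queue (front to back): [28]


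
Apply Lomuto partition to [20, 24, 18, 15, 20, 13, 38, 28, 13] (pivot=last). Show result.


Elements <= 13 go left of pivot.
Result: [13, 13, 18, 15, 20, 20, 38, 28, 24], pivot at index 1


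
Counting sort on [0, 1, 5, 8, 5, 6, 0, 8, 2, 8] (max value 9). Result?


Count array: [2, 1, 1, 0, 0, 2, 1, 0, 3, 0]
Reconstruct: [0, 0, 1, 2, 5, 5, 6, 8, 8, 8]


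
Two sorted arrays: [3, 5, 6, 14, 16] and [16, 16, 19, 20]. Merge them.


Compare heads, take smaller each step.
Merged: [3, 5, 6, 14, 16, 16, 16, 19, 20]


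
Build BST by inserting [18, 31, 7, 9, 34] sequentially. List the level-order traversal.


Root = 18; build tree by BST insertion.
Level-Order traversal: [18, 7, 31, 9, 34]


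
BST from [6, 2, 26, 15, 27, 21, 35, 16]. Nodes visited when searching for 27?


BST root = 6
Search for 27: compare at each node
Path: [6, 26, 27]


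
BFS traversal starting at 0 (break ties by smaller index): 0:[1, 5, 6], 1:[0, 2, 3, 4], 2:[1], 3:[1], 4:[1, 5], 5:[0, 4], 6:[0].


BFS queue: start with [0]
Visit order: [0, 1, 5, 6, 2, 3, 4]


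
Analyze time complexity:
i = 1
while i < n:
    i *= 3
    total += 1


Per nesting level: O(log n) = O(log n)
Complexity: O(log n)


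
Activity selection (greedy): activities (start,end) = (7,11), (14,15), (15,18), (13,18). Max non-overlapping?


Greedy: pick earliest-ending, then skip overlaps.
Selected (3 activities): [(7, 11), (14, 15), (15, 18)]


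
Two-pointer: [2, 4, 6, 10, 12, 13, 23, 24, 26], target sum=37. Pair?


Two pointers: lo=0, hi=8
Found pair: (13, 24) summing to 37


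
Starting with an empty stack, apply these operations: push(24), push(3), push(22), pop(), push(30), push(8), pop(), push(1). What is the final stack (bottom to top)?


push(24) -> [24]
push(3) -> [24, 3]
push(22) -> [24, 3, 22]
pop() returns 22 -> [24, 3]
push(30) -> [24, 3, 30]
push(8) -> [24, 3, 30, 8]
pop() returns 8 -> [24, 3, 30]
push(1) -> [24, 3, 30, 1]
Final stack (bottom to top): [24, 3, 30, 1]


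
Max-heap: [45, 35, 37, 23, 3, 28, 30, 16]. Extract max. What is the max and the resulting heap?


Max = 45
Replace root with last, heapify down
Resulting heap: [37, 35, 30, 23, 3, 28, 16]


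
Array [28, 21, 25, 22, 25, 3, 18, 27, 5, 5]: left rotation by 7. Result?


Left rotate by 7: [27, 5, 5, 28, 21, 25, 22, 25, 3, 18]


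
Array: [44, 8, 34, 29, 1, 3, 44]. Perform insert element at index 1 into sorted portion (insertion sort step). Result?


After one pass: [8, 44, 34, 29, 1, 3, 44]


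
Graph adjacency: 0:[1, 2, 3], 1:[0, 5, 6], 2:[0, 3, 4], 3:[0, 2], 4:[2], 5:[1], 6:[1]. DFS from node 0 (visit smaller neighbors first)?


DFS stack-based: start with [0]
Visit order: [0, 1, 5, 6, 2, 3, 4]


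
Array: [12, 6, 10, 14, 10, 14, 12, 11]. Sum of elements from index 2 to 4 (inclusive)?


Prefix sums: [0, 12, 18, 28, 42, 52, 66, 78, 89]
Sum[2..4] = prefix[5] - prefix[2] = 52 - 18 = 34


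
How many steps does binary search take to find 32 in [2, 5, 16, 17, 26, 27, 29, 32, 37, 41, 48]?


Search for 32:
[0,10] mid=5 arr[5]=27
[6,10] mid=8 arr[8]=37
[6,7] mid=6 arr[6]=29
[7,7] mid=7 arr[7]=32
Total: 4 comparisons


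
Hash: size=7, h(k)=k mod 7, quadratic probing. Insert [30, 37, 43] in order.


Insertions: 30->slot 2; 37->slot 3; 43->slot 1
Table: [None, 43, 30, 37, None, None, None]


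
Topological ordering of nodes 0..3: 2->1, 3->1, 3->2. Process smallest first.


Kahn's algorithm, process smallest node first
Order: [0, 3, 2, 1]


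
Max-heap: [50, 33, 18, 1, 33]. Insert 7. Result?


Append 7: [50, 33, 18, 1, 33, 7]
Bubble up: no swaps needed
Result: [50, 33, 18, 1, 33, 7]


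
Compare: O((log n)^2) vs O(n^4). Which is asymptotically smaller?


polylogarithmic grows slower than quartic
O((log n)^2) is asymptotically smaller; O(n^4) grows faster


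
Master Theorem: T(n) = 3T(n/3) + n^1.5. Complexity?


a=3, b=3, c=1.5. log_3(3)=1 < c=1.5. Case 3: O(n^c) = O(n^1.500)
Complexity: O(n^1.500)


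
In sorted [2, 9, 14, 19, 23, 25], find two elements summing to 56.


Two pointers: lo=0, hi=5
No pair sums to 56


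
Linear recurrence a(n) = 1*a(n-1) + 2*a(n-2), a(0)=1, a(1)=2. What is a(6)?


Build bottom-up:
...a(4)=16, a(5)=32, a(6)=1*32+2*16=64


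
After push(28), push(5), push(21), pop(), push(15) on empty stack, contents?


push(28) -> [28]
push(5) -> [28, 5]
push(21) -> [28, 5, 21]
pop() returns 21 -> [28, 5]
push(15) -> [28, 5, 15]
Final stack (bottom to top): [28, 5, 15]


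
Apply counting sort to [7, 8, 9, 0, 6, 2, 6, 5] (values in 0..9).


Count array: [1, 0, 1, 0, 0, 1, 2, 1, 1, 1]
Reconstruct: [0, 2, 5, 6, 6, 7, 8, 9]


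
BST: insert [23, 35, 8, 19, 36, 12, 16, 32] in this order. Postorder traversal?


Root = 23; build tree by BST insertion.
Postorder traversal: [16, 12, 19, 8, 32, 36, 35, 23]


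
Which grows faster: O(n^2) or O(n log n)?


linearithmic grows slower than quadratic
O(n log n) is asymptotically smaller; O(n^2) grows faster


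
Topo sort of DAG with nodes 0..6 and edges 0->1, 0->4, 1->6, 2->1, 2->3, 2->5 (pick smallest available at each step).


Kahn's algorithm, process smallest node first
Order: [0, 2, 1, 3, 4, 5, 6]


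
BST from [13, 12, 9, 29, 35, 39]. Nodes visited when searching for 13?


BST root = 13
Search for 13: compare at each node
Path: [13]


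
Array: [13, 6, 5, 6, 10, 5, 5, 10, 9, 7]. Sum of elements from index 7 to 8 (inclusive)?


Prefix sums: [0, 13, 19, 24, 30, 40, 45, 50, 60, 69, 76]
Sum[7..8] = prefix[9] - prefix[7] = 69 - 50 = 19


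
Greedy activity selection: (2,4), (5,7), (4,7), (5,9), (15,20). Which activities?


Greedy: pick earliest-ending, then skip overlaps.
Selected (3 activities): [(2, 4), (5, 7), (15, 20)]


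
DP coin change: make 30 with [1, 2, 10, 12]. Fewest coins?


dp[0]=0; dp[i]=1+min(dp[i-c] for c in coins)
...dp[25]=3, dp[26]=3, dp[27]=4, dp[28]=4, dp[29]=5, dp[30]=3
Minimum coins for 30 = 3


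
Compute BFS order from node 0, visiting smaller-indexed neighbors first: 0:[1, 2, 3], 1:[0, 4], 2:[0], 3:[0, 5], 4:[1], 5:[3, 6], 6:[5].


BFS queue: start with [0]
Visit order: [0, 1, 2, 3, 4, 5, 6]


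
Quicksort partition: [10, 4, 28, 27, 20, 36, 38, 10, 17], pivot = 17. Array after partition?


Elements <= 17 go left of pivot.
Result: [10, 4, 10, 17, 20, 36, 38, 28, 27], pivot at index 3


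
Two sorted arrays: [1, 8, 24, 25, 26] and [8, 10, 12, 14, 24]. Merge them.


Compare heads, take smaller each step.
Merged: [1, 8, 8, 10, 12, 14, 24, 24, 25, 26]


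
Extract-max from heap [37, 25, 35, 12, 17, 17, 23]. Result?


Max = 37
Replace root with last, heapify down
Resulting heap: [35, 25, 23, 12, 17, 17]


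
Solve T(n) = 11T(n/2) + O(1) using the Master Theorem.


a=11, b=2, c=0. log_2(11)=3.459 > c=0. Case 1: O(n^log_b(a)) = O(n^3.459)
Complexity: O(n^3.459)


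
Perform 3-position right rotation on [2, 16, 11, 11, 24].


Right rotate by 3: [11, 11, 24, 2, 16]


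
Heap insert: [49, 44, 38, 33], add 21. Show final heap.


Append 21: [49, 44, 38, 33, 21]
Bubble up: no swaps needed
Result: [49, 44, 38, 33, 21]


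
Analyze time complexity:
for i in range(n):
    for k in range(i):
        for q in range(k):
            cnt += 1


Per nesting level: O(n) * O(n) [triangular over i] * O(n) [triangular over k] = O(n^3)
Complexity: O(n^3)


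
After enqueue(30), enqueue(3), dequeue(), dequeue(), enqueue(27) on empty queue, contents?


enqueue(30) -> [30]
enqueue(3) -> [30, 3]
dequeue() returns 30 -> [3]
dequeue() returns 3 -> []
enqueue(27) -> [27]
Final queue (front to back): [27]


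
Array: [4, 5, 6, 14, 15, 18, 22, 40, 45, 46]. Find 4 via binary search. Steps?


Search for 4:
[0,9] mid=4 arr[4]=15
[0,3] mid=1 arr[1]=5
[0,0] mid=0 arr[0]=4
Total: 3 comparisons


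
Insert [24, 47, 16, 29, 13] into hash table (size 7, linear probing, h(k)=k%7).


Insertions: 24->slot 3; 47->slot 5; 16->slot 2; 29->slot 1; 13->slot 6
Table: [None, 29, 16, 24, None, 47, 13]


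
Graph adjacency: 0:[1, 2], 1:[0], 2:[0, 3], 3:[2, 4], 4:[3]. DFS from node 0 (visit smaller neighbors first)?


DFS stack-based: start with [0]
Visit order: [0, 1, 2, 3, 4]


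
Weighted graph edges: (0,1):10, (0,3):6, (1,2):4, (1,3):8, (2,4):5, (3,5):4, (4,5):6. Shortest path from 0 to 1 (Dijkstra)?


Dijkstra from 0:
Distances: {0: 0, 1: 10, 2: 14, 3: 6, 4: 16, 5: 10}
Shortest distance to 1 = 10, path = [0, 1]


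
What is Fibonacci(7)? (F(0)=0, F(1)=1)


F(n)=F(n-1)+F(n-2)
...F(5)=5, F(6)=8, F(7)=13


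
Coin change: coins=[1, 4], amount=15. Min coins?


dp[0]=0; dp[i]=1+min(dp[i-c] for c in coins)
...dp[10]=4, dp[11]=5, dp[12]=3, dp[13]=4, dp[14]=5, dp[15]=6
Minimum coins for 15 = 6
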